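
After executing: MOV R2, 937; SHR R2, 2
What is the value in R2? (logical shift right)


Register state trace:
  MOV R2, 937  → R2 = 937
  SHR R2, 2  → R2 = 937 >> 2 = 937 // 2^2 = 234
Final: R2 = 234

234


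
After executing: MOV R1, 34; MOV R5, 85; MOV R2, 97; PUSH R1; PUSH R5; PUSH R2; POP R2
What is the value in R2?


Stack trace (top is rightmost):
  MOV R1, 34  → R1 = 34
  MOV R5, 85  → R5 = 85
  MOV R2, 97  → R2 = 97
  PUSH R1  → stack: [34]
  PUSH R5  → stack: [34, 85]
  PUSH R2  → stack: [34, 85, 97]
  POP R2  → R2 = 97, stack: [34, 85]
Final: R2 = 97

97


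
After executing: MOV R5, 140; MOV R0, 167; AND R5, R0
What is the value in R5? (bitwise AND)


Register state trace:
  MOV R5, 140  → R5 = 140 (0b10001100)
  MOV R0, 167  → R0 = 167 (0b10100111)
  AND R5, R0  → R5 = 140 AND 167 = 132 (0b10000100)
Final: R5 = 132

132


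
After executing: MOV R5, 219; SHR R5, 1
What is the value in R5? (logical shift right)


Register state trace:
  MOV R5, 219  → R5 = 219
  SHR R5, 1  → R5 = 219 >> 1 = 219 // 2^1 = 109
Final: R5 = 109

109


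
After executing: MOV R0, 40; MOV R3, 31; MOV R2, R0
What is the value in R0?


Register state trace:
  MOV R0, 40  → R0 = 40
  MOV R3, 31  → R3 = 31
  MOV R2, R0  → R2 = 40
Final: R0 = 40

40


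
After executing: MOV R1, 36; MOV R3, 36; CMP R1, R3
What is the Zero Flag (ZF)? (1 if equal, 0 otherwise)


Register state trace:
  MOV R1, 36  → R1 = 36
  MOV R3, 36  → R3 = 36
  CMP R1, R3  → computes 36 - 36 = 0
  Result is zero, so values are equal
ZF = 1

1


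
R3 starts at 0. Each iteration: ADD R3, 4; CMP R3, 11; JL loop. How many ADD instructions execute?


Loop trace (R3 starts at 0, target 11, step 4):
  ADD #1: R3 = 0 + 4 = 4  → 4 < 11, loop
  ADD #2: R3 = 4 + 4 = 8  → 8 < 11, loop
  ADD #3: R3 = 8 + 4 = 12  → 12 >= 11, exit
Total ADD instructions: 3

3


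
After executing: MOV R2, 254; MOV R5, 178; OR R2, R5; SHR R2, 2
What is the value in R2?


Register state trace:
  MOV R2, 254  → R2 = 254 (0b11111110)
  MOV R5, 178  → R5 = 178 (0b10110010)
  OR R2, R5  → R2 = 254 OR 178 = 254 (0b11111110)
  SHR R2, 2  → R2 = 254 >> 2 = 63
Final: R2 = 63

63


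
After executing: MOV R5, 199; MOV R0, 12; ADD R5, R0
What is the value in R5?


Register state trace:
  MOV R5, 199  → R5 = 199
  MOV R0, 12  → R0 = 12
  ADD R5, R0  → R5 = 199 + 12 = 211
Final: R5 = 211

211


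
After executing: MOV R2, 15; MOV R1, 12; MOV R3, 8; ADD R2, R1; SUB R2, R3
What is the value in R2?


Register state trace:
  MOV R2, 15  → R2 = 15
  MOV R1, 12  → R1 = 12
  MOV R3, 8  → R3 = 8
  ADD R2, R1  → R2 = 15 + 12 = 27
  SUB R2, R3  → R2 = 27 - 8 = 19
Final: R2 = 19

19


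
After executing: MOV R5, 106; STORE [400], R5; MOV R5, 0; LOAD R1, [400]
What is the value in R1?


Register and memory trace:
  MOV R5, 106  → R5 = 106
  STORE [400], R5  → mem[400] = 106
  MOV R5, 0  → R5 = 0
  LOAD R1, [400]  → R1 = mem[400] = 106
Final: R1 = 106

106


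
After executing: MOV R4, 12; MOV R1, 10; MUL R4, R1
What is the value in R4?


Register state trace:
  MOV R4, 12  → R4 = 12
  MOV R1, 10  → R1 = 10
  MUL R4, R1  → R4 = 12 * 10 = 120
Final: R4 = 120

120


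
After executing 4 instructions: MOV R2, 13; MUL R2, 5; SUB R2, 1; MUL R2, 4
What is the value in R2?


Register state trace:
  MOV R2, 13  → R2 = 13
  MUL R2, 5  → R2 = 13 * 5 = 65
  SUB R2, 1  → R2 = 65 - 1 = 64
  MUL R2, 4  → R2 = 64 * 4 = 256
Final: R2 = 256

256


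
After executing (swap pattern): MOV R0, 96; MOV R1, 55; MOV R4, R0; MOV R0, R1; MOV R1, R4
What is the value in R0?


Register state trace (swap pattern):
  MOV R0, 96  → R0 = 96
  MOV R1, 55  → R1 = 55
  MOV R4, R0  → R4 = 96  (save R0)
  MOV R0, R1  → R0 = 55  (R0 gets R1's value)
  MOV R1, R4  → R1 = 96  (R1 gets saved value)
Final: R0 = 55

55


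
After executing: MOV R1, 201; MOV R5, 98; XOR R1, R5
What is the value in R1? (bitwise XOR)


Register state trace:
  MOV R1, 201  → R1 = 201 (0b11001001)
  MOV R5, 98  → R5 = 98 (0b01100010)
  XOR R1, R5  → R1 = 201 XOR 98 = 171 (0b10101011)
Final: R1 = 171

171


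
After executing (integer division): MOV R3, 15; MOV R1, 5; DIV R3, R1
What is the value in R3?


Register state trace:
  MOV R3, 15  → R3 = 15
  MOV R1, 5  → R1 = 5
  DIV R3, R1  → R3 = 15 // 5 = 3
Final: R3 = 3

3


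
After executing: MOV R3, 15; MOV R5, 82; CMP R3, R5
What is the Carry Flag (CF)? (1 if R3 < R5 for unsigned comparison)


Register state trace:
  MOV R3, 15  → R3 = 15
  MOV R5, 82  → R5 = 82
  CMP R3, R5  → unsigned 15 - 82: borrow occurs
  15 < 82, so CF = 1
CF = 1

1


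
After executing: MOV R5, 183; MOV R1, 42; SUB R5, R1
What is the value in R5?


Register state trace:
  MOV R5, 183  → R5 = 183
  MOV R1, 42  → R1 = 42
  SUB R5, R1  → R5 = 183 - 42 = 141
Final: R5 = 141

141


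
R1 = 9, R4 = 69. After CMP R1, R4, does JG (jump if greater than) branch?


Trace:
  R1 = 9, R4 = 69
  CMP R1, R4  → compares 9 vs 69
  JG checks: is 9 greater than 69?
  9 < 69, so condition is false
Branch taken: No

No


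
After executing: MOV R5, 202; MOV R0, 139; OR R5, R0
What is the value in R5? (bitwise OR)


Register state trace:
  MOV R5, 202  → R5 = 202 (0b11001010)
  MOV R0, 139  → R0 = 139 (0b10001011)
  OR R5, R0   → R5 = 202 OR 139 = 203 (0b11001011)
Final: R5 = 203

203


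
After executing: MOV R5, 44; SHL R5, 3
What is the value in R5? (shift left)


Register state trace:
  MOV R5, 44  → R5 = 44
  SHL R5, 3  → R5 = 44 << 3 = 44 * 2^3 = 352
Final: R5 = 352

352


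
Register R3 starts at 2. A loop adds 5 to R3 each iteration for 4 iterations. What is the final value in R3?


Starting value: R3 = 2
  Iter 1: R3 = 2 + 5 = 7
  Iter 2: R3 = 7 + 5 = 12
  Iter 3: R3 = 12 + 5 = 17
  Iter 4: R3 = 17 + 5 = 22
Final: R3 = 22

22


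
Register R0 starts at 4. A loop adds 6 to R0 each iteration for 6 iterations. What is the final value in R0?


Starting value: R0 = 4
  Iter 1: R0 = 4 + 6 = 10
  Iter 2: R0 = 10 + 6 = 16
  Iter 3: R0 = 16 + 6 = 22
  Iter 4: R0 = 22 + 6 = 28
  Iter 5: R0 = 28 + 6 = 34
  Iter 6: R0 = 34 + 6 = 40
Final: R0 = 40

40


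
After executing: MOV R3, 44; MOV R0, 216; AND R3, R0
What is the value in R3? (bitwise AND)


Register state trace:
  MOV R3, 44  → R3 = 44 (0b00101100)
  MOV R0, 216  → R0 = 216 (0b11011000)
  AND R3, R0  → R3 = 44 AND 216 = 8 (0b00001000)
Final: R3 = 8

8


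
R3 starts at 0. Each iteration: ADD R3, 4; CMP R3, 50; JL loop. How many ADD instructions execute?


Loop trace (R3 starts at 0, target 50, step 4):
  ADD #1: R3 = 0 + 4 = 4  → 4 < 50, loop
  ADD #2: R3 = 4 + 4 = 8  → 8 < 50, loop
  ADD #3: R3 = 8 + 4 = 12  → 12 < 50, loop
  ADD #4: R3 = 12 + 4 = 16  → 16 < 50, loop
  ADD #5: R3 = 16 + 4 = 20  → 20 < 50, loop
  ADD #6: R3 = 20 + 4 = 24  → 24 < 50, loop
  ADD #7: R3 = 24 + 4 = 28  → 28 < 50, loop
  ADD #8: R3 = 28 + 4 = 32  → 32 < 50, loop
  ADD #9: R3 = 32 + 4 = 36  → 36 < 50, loop
  ADD #10: R3 = 36 + 4 = 40  → 40 < 50, loop
  ADD #11: R3 = 40 + 4 = 44  → 44 < 50, loop
  ADD #12: R3 = 44 + 4 = 48  → 48 < 50, loop
  ADD #13: R3 = 48 + 4 = 52  → 52 >= 50, exit
Total ADD instructions: 13

13


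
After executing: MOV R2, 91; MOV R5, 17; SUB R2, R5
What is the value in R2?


Register state trace:
  MOV R2, 91  → R2 = 91
  MOV R5, 17  → R5 = 17
  SUB R2, R5  → R2 = 91 - 17 = 74
Final: R2 = 74

74


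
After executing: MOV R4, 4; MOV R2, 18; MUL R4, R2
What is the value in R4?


Register state trace:
  MOV R4, 4  → R4 = 4
  MOV R2, 18  → R2 = 18
  MUL R4, R2  → R4 = 4 * 18 = 72
Final: R4 = 72

72


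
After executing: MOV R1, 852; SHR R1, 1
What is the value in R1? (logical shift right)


Register state trace:
  MOV R1, 852  → R1 = 852
  SHR R1, 1  → R1 = 852 >> 1 = 852 // 2^1 = 426
Final: R1 = 426

426


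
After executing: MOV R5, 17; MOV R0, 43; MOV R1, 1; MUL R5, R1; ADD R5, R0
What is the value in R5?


Register state trace:
  MOV R5, 17  → R5 = 17
  MOV R0, 43  → R0 = 43
  MOV R1, 1  → R1 = 1
  MUL R5, R1  → R5 = 17 * 1 = 17
  ADD R5, R0  → R5 = 17 + 43 = 60
Final: R5 = 60

60


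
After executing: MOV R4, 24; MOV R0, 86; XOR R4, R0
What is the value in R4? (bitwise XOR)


Register state trace:
  MOV R4, 24  → R4 = 24 (0b00011000)
  MOV R0, 86  → R0 = 86 (0b01010110)
  XOR R4, R0  → R4 = 24 XOR 86 = 78 (0b01001110)
Final: R4 = 78

78


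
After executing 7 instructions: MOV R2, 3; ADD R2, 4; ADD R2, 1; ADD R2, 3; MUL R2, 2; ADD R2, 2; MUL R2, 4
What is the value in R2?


Register state trace:
  MOV R2, 3  → R2 = 3
  ADD R2, 4  → R2 = 3 + 4 = 7
  ADD R2, 1  → R2 = 7 + 1 = 8
  ADD R2, 3  → R2 = 8 + 3 = 11
  MUL R2, 2  → R2 = 11 * 2 = 22
  ADD R2, 2  → R2 = 22 + 2 = 24
  MUL R2, 4  → R2 = 24 * 4 = 96
Final: R2 = 96

96


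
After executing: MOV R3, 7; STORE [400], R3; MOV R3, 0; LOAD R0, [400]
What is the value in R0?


Register and memory trace:
  MOV R3, 7  → R3 = 7
  STORE [400], R3  → mem[400] = 7
  MOV R3, 0  → R3 = 0
  LOAD R0, [400]  → R0 = mem[400] = 7
Final: R0 = 7

7


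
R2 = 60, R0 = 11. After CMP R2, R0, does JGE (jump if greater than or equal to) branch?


Trace:
  R2 = 60, R0 = 11
  CMP R2, R0  → compares 60 vs 11
  JGE checks: is 60 greater than or equal to 11?
  60 > 11, so condition is true
Branch taken: Yes

Yes


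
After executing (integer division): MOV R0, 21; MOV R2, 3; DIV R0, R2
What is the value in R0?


Register state trace:
  MOV R0, 21  → R0 = 21
  MOV R2, 3  → R2 = 3
  DIV R0, R2  → R0 = 21 // 3 = 7
Final: R0 = 7

7


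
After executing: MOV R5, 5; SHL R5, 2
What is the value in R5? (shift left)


Register state trace:
  MOV R5, 5  → R5 = 5
  SHL R5, 2  → R5 = 5 << 2 = 5 * 2^2 = 20
Final: R5 = 20

20


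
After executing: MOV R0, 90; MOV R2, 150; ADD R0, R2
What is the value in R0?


Register state trace:
  MOV R0, 90  → R0 = 90
  MOV R2, 150  → R2 = 150
  ADD R0, R2  → R0 = 90 + 150 = 240
Final: R0 = 240

240


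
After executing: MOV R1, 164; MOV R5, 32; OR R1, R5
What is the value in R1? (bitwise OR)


Register state trace:
  MOV R1, 164  → R1 = 164 (0b10100100)
  MOV R5, 32  → R5 = 32 (0b00100000)
  OR R1, R5   → R1 = 164 OR 32 = 164 (0b10100100)
Final: R1 = 164

164


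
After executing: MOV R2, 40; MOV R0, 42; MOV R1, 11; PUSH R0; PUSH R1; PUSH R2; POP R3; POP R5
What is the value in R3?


Stack trace (top is rightmost):
  MOV R2, 40  → R2 = 40
  MOV R0, 42  → R0 = 42
  MOV R1, 11  → R1 = 11
  PUSH R0  → stack: [42]
  PUSH R1  → stack: [42, 11]
  PUSH R2  → stack: [42, 11, 40]
  POP R3  → R3 = 40, stack: [42, 11]
  POP R5  → R5 = 11, stack: [42]
Final: R3 = 40

40


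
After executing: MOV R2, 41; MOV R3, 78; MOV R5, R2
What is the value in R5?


Register state trace:
  MOV R2, 41  → R2 = 41
  MOV R3, 78  → R3 = 78
  MOV R5, R2  → R5 = 41
Final: R5 = 41

41


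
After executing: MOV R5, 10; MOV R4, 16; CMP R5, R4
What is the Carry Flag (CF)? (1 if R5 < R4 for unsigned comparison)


Register state trace:
  MOV R5, 10  → R5 = 10
  MOV R4, 16  → R4 = 16
  CMP R5, R4  → unsigned 10 - 16: borrow occurs
  10 < 16, so CF = 1
CF = 1

1


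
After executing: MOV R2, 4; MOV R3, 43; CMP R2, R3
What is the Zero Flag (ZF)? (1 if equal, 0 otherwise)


Register state trace:
  MOV R2, 4  → R2 = 4
  MOV R3, 43  → R3 = 43
  CMP R2, R3  → computes 4 - 43 = -39
  Result is nonzero, so values are not equal
ZF = 0

0


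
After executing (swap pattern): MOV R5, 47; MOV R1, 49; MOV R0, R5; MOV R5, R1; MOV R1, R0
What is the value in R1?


Register state trace (swap pattern):
  MOV R5, 47  → R5 = 47
  MOV R1, 49  → R1 = 49
  MOV R0, R5  → R0 = 47  (save R5)
  MOV R5, R1  → R5 = 49  (R5 gets R1's value)
  MOV R1, R0  → R1 = 47  (R1 gets saved value)
Final: R1 = 47

47


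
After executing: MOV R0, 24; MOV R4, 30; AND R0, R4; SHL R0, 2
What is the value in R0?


Register state trace:
  MOV R0, 24  → R0 = 24 (0b00011000)
  MOV R4, 30  → R4 = 30 (0b00011110)
  AND R0, R4  → R0 = 24 AND 30 = 24 (0b00011000)
  SHL R0, 2  → R0 = 24 << 2 = 96
Final: R0 = 96

96


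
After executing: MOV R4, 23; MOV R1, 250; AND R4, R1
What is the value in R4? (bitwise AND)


Register state trace:
  MOV R4, 23  → R4 = 23 (0b00010111)
  MOV R1, 250  → R1 = 250 (0b11111010)
  AND R4, R1  → R4 = 23 AND 250 = 18 (0b00010010)
Final: R4 = 18

18


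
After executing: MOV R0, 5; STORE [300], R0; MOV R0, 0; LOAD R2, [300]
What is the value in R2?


Register and memory trace:
  MOV R0, 5  → R0 = 5
  STORE [300], R0  → mem[300] = 5
  MOV R0, 0  → R0 = 0
  LOAD R2, [300]  → R2 = mem[300] = 5
Final: R2 = 5

5


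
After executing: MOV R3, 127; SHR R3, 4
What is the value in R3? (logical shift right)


Register state trace:
  MOV R3, 127  → R3 = 127
  SHR R3, 4  → R3 = 127 >> 4 = 127 // 2^4 = 7
Final: R3 = 7

7


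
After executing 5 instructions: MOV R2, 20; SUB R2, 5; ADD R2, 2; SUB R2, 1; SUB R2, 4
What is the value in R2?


Register state trace:
  MOV R2, 20  → R2 = 20
  SUB R2, 5  → R2 = 20 - 5 = 15
  ADD R2, 2  → R2 = 15 + 2 = 17
  SUB R2, 1  → R2 = 17 - 1 = 16
  SUB R2, 4  → R2 = 16 - 4 = 12
Final: R2 = 12

12


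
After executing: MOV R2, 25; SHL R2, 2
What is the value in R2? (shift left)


Register state trace:
  MOV R2, 25  → R2 = 25
  SHL R2, 2  → R2 = 25 << 2 = 25 * 2^2 = 100
Final: R2 = 100

100


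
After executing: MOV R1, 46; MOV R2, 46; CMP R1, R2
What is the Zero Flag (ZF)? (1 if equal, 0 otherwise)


Register state trace:
  MOV R1, 46  → R1 = 46
  MOV R2, 46  → R2 = 46
  CMP R1, R2  → computes 46 - 46 = 0
  Result is zero, so values are equal
ZF = 1

1


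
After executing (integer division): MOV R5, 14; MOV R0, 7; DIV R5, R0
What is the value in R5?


Register state trace:
  MOV R5, 14  → R5 = 14
  MOV R0, 7  → R0 = 7
  DIV R5, R0  → R5 = 14 // 7 = 2
Final: R5 = 2

2


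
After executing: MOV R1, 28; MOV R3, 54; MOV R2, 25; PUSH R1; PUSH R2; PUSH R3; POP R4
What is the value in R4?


Stack trace (top is rightmost):
  MOV R1, 28  → R1 = 28
  MOV R3, 54  → R3 = 54
  MOV R2, 25  → R2 = 25
  PUSH R1  → stack: [28]
  PUSH R2  → stack: [28, 25]
  PUSH R3  → stack: [28, 25, 54]
  POP R4  → R4 = 54, stack: [28, 25]
Final: R4 = 54

54


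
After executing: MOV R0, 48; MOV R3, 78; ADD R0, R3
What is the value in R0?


Register state trace:
  MOV R0, 48  → R0 = 48
  MOV R3, 78  → R3 = 78
  ADD R0, R3  → R0 = 48 + 78 = 126
Final: R0 = 126

126


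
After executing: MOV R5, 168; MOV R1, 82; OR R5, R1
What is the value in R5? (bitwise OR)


Register state trace:
  MOV R5, 168  → R5 = 168 (0b10101000)
  MOV R1, 82  → R1 = 82 (0b01010010)
  OR R5, R1   → R5 = 168 OR 82 = 250 (0b11111010)
Final: R5 = 250

250


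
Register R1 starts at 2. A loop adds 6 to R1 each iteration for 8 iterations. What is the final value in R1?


Starting value: R1 = 2
  Iter 1: R1 = 2 + 6 = 8
  Iter 2: R1 = 8 + 6 = 14
  Iter 3: R1 = 14 + 6 = 20
  Iter 4: R1 = 20 + 6 = 26
  Iter 5: R1 = 26 + 6 = 32
  Iter 6: R1 = 32 + 6 = 38
  Iter 7: R1 = 38 + 6 = 44
  Iter 8: R1 = 44 + 6 = 50
Final: R1 = 50

50


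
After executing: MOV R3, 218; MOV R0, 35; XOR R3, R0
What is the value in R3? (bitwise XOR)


Register state trace:
  MOV R3, 218  → R3 = 218 (0b11011010)
  MOV R0, 35  → R0 = 35 (0b00100011)
  XOR R3, R0  → R3 = 218 XOR 35 = 249 (0b11111001)
Final: R3 = 249

249


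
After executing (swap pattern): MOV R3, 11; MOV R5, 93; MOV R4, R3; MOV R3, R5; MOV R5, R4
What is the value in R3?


Register state trace (swap pattern):
  MOV R3, 11  → R3 = 11
  MOV R5, 93  → R5 = 93
  MOV R4, R3  → R4 = 11  (save R3)
  MOV R3, R5  → R3 = 93  (R3 gets R5's value)
  MOV R5, R4  → R5 = 11  (R5 gets saved value)
Final: R3 = 93

93


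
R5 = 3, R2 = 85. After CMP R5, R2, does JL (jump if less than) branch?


Trace:
  R5 = 3, R2 = 85
  CMP R5, R2  → compares 3 vs 85
  JL checks: is 3 less than 85?
  3 < 85, so condition is true
Branch taken: Yes

Yes


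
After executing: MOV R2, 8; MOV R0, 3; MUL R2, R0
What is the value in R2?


Register state trace:
  MOV R2, 8  → R2 = 8
  MOV R0, 3  → R0 = 3
  MUL R2, R0  → R2 = 8 * 3 = 24
Final: R2 = 24

24


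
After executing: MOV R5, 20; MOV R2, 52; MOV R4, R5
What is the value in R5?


Register state trace:
  MOV R5, 20  → R5 = 20
  MOV R2, 52  → R2 = 52
  MOV R4, R5  → R4 = 20
Final: R5 = 20

20


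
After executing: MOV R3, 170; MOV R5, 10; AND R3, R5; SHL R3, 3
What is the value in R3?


Register state trace:
  MOV R3, 170  → R3 = 170 (0b10101010)
  MOV R5, 10  → R5 = 10 (0b00001010)
  AND R3, R5  → R3 = 170 AND 10 = 10 (0b00001010)
  SHL R3, 3  → R3 = 10 << 3 = 80
Final: R3 = 80

80


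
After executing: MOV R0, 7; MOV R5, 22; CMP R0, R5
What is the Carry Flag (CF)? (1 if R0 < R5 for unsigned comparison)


Register state trace:
  MOV R0, 7  → R0 = 7
  MOV R5, 22  → R5 = 22
  CMP R0, R5  → unsigned 7 - 22: borrow occurs
  7 < 22, so CF = 1
CF = 1

1


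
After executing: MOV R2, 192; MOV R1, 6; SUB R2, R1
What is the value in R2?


Register state trace:
  MOV R2, 192  → R2 = 192
  MOV R1, 6  → R1 = 6
  SUB R2, R1  → R2 = 192 - 6 = 186
Final: R2 = 186

186


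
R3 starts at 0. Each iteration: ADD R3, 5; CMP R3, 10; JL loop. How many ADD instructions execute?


Loop trace (R3 starts at 0, target 10, step 5):
  ADD #1: R3 = 0 + 5 = 5  → 5 < 10, loop
  ADD #2: R3 = 5 + 5 = 10  → 10 >= 10, exit
Total ADD instructions: 2

2


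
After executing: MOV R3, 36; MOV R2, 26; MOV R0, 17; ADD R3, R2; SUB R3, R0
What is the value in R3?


Register state trace:
  MOV R3, 36  → R3 = 36
  MOV R2, 26  → R2 = 26
  MOV R0, 17  → R0 = 17
  ADD R3, R2  → R3 = 36 + 26 = 62
  SUB R3, R0  → R3 = 62 - 17 = 45
Final: R3 = 45

45


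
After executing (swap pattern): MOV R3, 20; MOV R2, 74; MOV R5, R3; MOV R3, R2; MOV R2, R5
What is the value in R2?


Register state trace (swap pattern):
  MOV R3, 20  → R3 = 20
  MOV R2, 74  → R2 = 74
  MOV R5, R3  → R5 = 20  (save R3)
  MOV R3, R2  → R3 = 74  (R3 gets R2's value)
  MOV R2, R5  → R2 = 20  (R2 gets saved value)
Final: R2 = 20

20


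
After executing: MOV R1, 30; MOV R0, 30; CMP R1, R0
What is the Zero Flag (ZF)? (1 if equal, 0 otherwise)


Register state trace:
  MOV R1, 30  → R1 = 30
  MOV R0, 30  → R0 = 30
  CMP R1, R0  → computes 30 - 30 = 0
  Result is zero, so values are equal
ZF = 1

1


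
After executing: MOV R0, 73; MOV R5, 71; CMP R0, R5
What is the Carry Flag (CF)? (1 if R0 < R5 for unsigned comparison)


Register state trace:
  MOV R0, 73  → R0 = 73
  MOV R5, 71  → R5 = 71
  CMP R0, R5  → unsigned 73 - 71: no borrow
  73 >= 71, so CF = 0
CF = 0

0


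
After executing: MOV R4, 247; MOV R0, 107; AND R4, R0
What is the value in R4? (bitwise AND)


Register state trace:
  MOV R4, 247  → R4 = 247 (0b11110111)
  MOV R0, 107  → R0 = 107 (0b01101011)
  AND R4, R0  → R4 = 247 AND 107 = 99 (0b01100011)
Final: R4 = 99

99


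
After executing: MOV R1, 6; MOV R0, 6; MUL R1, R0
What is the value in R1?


Register state trace:
  MOV R1, 6  → R1 = 6
  MOV R0, 6  → R0 = 6
  MUL R1, R0  → R1 = 6 * 6 = 36
Final: R1 = 36

36


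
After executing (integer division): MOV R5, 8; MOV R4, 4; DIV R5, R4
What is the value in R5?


Register state trace:
  MOV R5, 8  → R5 = 8
  MOV R4, 4  → R4 = 4
  DIV R5, R4  → R5 = 8 // 4 = 2
Final: R5 = 2

2


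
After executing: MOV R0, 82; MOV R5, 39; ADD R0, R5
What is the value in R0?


Register state trace:
  MOV R0, 82  → R0 = 82
  MOV R5, 39  → R5 = 39
  ADD R0, R5  → R0 = 82 + 39 = 121
Final: R0 = 121

121


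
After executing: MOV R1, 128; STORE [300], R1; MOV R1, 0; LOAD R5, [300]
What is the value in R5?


Register and memory trace:
  MOV R1, 128  → R1 = 128
  STORE [300], R1  → mem[300] = 128
  MOV R1, 0  → R1 = 0
  LOAD R5, [300]  → R5 = mem[300] = 128
Final: R5 = 128

128


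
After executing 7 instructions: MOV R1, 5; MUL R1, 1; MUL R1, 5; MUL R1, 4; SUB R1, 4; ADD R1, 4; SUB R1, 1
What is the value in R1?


Register state trace:
  MOV R1, 5  → R1 = 5
  MUL R1, 1  → R1 = 5 * 1 = 5
  MUL R1, 5  → R1 = 5 * 5 = 25
  MUL R1, 4  → R1 = 25 * 4 = 100
  SUB R1, 4  → R1 = 100 - 4 = 96
  ADD R1, 4  → R1 = 96 + 4 = 100
  SUB R1, 1  → R1 = 100 - 1 = 99
Final: R1 = 99

99


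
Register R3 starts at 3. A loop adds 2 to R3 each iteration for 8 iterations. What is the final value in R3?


Starting value: R3 = 3
  Iter 1: R3 = 3 + 2 = 5
  Iter 2: R3 = 5 + 2 = 7
  Iter 3: R3 = 7 + 2 = 9
  Iter 4: R3 = 9 + 2 = 11
  Iter 5: R3 = 11 + 2 = 13
  Iter 6: R3 = 13 + 2 = 15
  Iter 7: R3 = 15 + 2 = 17
  Iter 8: R3 = 17 + 2 = 19
Final: R3 = 19

19


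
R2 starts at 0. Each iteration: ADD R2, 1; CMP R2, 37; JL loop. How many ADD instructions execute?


Loop trace (R2 starts at 0, target 37, step 1):
  ADD #1: R2 = 0 + 1 = 1  → 1 < 37, loop
  ADD #2: R2 = 1 + 1 = 2  → 2 < 37, loop
  ADD #3: R2 = 2 + 1 = 3  → 3 < 37, loop
  ADD #4: R2 = 3 + 1 = 4  → 4 < 37, loop
  ADD #5: R2 = 4 + 1 = 5  → 5 < 37, loop
  ADD #6: R2 = 5 + 1 = 6  → 6 < 37, loop
  ADD #7: R2 = 6 + 1 = 7  → 7 < 37, loop
  ADD #8: R2 = 7 + 1 = 8  → 8 < 37, loop
  ADD #9: R2 = 8 + 1 = 9  → 9 < 37, loop
  ADD #10: R2 = 9 + 1 = 10  → 10 < 37, loop
  ADD #11: R2 = 10 + 1 = 11  → 11 < 37, loop
  ADD #12: R2 = 11 + 1 = 12  → 12 < 37, loop
  ADD #13: R2 = 12 + 1 = 13  → 13 < 37, loop
  ADD #14: R2 = 13 + 1 = 14  → 14 < 37, loop
  ADD #15: R2 = 14 + 1 = 15  → 15 < 37, loop
  ADD #16: R2 = 15 + 1 = 16  → 16 < 37, loop
  ADD #17: R2 = 16 + 1 = 17  → 17 < 37, loop
  ADD #18: R2 = 17 + 1 = 18  → 18 < 37, loop
  ADD #19: R2 = 18 + 1 = 19  → 19 < 37, loop
  ADD #20: R2 = 19 + 1 = 20  → 20 < 37, loop
  ADD #21: R2 = 20 + 1 = 21  → 21 < 37, loop
  ADD #22: R2 = 21 + 1 = 22  → 22 < 37, loop
  ADD #23: R2 = 22 + 1 = 23  → 23 < 37, loop
  ADD #24: R2 = 23 + 1 = 24  → 24 < 37, loop
  ADD #25: R2 = 24 + 1 = 25  → 25 < 37, loop
  ADD #26: R2 = 25 + 1 = 26  → 26 < 37, loop
  ADD #27: R2 = 26 + 1 = 27  → 27 < 37, loop
  ADD #28: R2 = 27 + 1 = 28  → 28 < 37, loop
  ADD #29: R2 = 28 + 1 = 29  → 29 < 37, loop
  ADD #30: R2 = 29 + 1 = 30  → 30 < 37, loop
  ADD #31: R2 = 30 + 1 = 31  → 31 < 37, loop
  ADD #32: R2 = 31 + 1 = 32  → 32 < 37, loop
  ADD #33: R2 = 32 + 1 = 33  → 33 < 37, loop
  ADD #34: R2 = 33 + 1 = 34  → 34 < 37, loop
  ADD #35: R2 = 34 + 1 = 35  → 35 < 37, loop
  ADD #36: R2 = 35 + 1 = 36  → 36 < 37, loop
  ADD #37: R2 = 36 + 1 = 37  → 37 >= 37, exit
Total ADD instructions: 37

37


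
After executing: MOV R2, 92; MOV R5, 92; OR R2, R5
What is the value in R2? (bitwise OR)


Register state trace:
  MOV R2, 92  → R2 = 92 (0b01011100)
  MOV R5, 92  → R5 = 92 (0b01011100)
  OR R2, R5   → R2 = 92 OR 92 = 92 (0b01011100)
Final: R2 = 92

92


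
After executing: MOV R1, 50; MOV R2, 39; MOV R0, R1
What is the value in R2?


Register state trace:
  MOV R1, 50  → R1 = 50
  MOV R2, 39  → R2 = 39
  MOV R0, R1  → R0 = 50
Final: R2 = 39

39


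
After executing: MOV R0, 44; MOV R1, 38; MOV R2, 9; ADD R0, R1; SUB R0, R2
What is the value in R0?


Register state trace:
  MOV R0, 44  → R0 = 44
  MOV R1, 38  → R1 = 38
  MOV R2, 9  → R2 = 9
  ADD R0, R1  → R0 = 44 + 38 = 82
  SUB R0, R2  → R0 = 82 - 9 = 73
Final: R0 = 73

73


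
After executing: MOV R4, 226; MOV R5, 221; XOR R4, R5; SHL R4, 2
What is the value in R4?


Register state trace:
  MOV R4, 226  → R4 = 226 (0b11100010)
  MOV R5, 221  → R5 = 221 (0b11011101)
  XOR R4, R5  → R4 = 226 XOR 221 = 63 (0b00111111)
  SHL R4, 2  → R4 = 63 << 2 = 252
Final: R4 = 252

252


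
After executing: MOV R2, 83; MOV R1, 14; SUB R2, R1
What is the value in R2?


Register state trace:
  MOV R2, 83  → R2 = 83
  MOV R1, 14  → R1 = 14
  SUB R2, R1  → R2 = 83 - 14 = 69
Final: R2 = 69

69


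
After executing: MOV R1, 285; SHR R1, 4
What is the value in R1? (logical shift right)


Register state trace:
  MOV R1, 285  → R1 = 285
  SHR R1, 4  → R1 = 285 >> 4 = 285 // 2^4 = 17
Final: R1 = 17

17


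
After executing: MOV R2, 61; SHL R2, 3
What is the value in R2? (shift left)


Register state trace:
  MOV R2, 61  → R2 = 61
  SHL R2, 3  → R2 = 61 << 3 = 61 * 2^3 = 488
Final: R2 = 488

488


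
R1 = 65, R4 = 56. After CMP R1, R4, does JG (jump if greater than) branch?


Trace:
  R1 = 65, R4 = 56
  CMP R1, R4  → compares 65 vs 56
  JG checks: is 65 greater than 56?
  65 > 56, so condition is true
Branch taken: Yes

Yes


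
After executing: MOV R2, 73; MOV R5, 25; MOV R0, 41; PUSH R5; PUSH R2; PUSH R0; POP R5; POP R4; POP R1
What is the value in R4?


Stack trace (top is rightmost):
  MOV R2, 73  → R2 = 73
  MOV R5, 25  → R5 = 25
  MOV R0, 41  → R0 = 41
  PUSH R5  → stack: [25]
  PUSH R2  → stack: [25, 73]
  PUSH R0  → stack: [25, 73, 41]
  POP R5  → R5 = 41, stack: [25, 73]
  POP R4  → R4 = 73, stack: [25]
  POP R1  → R1 = 25, stack: []
Final: R4 = 73

73


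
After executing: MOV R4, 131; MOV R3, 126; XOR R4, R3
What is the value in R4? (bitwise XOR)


Register state trace:
  MOV R4, 131  → R4 = 131 (0b10000011)
  MOV R3, 126  → R3 = 126 (0b01111110)
  XOR R4, R3  → R4 = 131 XOR 126 = 253 (0b11111101)
Final: R4 = 253

253


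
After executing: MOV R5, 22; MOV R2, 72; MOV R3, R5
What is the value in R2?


Register state trace:
  MOV R5, 22  → R5 = 22
  MOV R2, 72  → R2 = 72
  MOV R3, R5  → R3 = 22
Final: R2 = 72

72


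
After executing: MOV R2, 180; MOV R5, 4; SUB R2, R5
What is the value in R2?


Register state trace:
  MOV R2, 180  → R2 = 180
  MOV R5, 4  → R5 = 4
  SUB R2, R5  → R2 = 180 - 4 = 176
Final: R2 = 176

176


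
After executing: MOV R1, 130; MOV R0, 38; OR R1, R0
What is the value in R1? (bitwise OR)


Register state trace:
  MOV R1, 130  → R1 = 130 (0b10000010)
  MOV R0, 38  → R0 = 38 (0b00100110)
  OR R1, R0   → R1 = 130 OR 38 = 166 (0b10100110)
Final: R1 = 166

166


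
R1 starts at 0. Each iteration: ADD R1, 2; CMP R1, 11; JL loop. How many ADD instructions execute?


Loop trace (R1 starts at 0, target 11, step 2):
  ADD #1: R1 = 0 + 2 = 2  → 2 < 11, loop
  ADD #2: R1 = 2 + 2 = 4  → 4 < 11, loop
  ADD #3: R1 = 4 + 2 = 6  → 6 < 11, loop
  ADD #4: R1 = 6 + 2 = 8  → 8 < 11, loop
  ADD #5: R1 = 8 + 2 = 10  → 10 < 11, loop
  ADD #6: R1 = 10 + 2 = 12  → 12 >= 11, exit
Total ADD instructions: 6

6


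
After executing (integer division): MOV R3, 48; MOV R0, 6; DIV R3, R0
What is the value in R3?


Register state trace:
  MOV R3, 48  → R3 = 48
  MOV R0, 6  → R0 = 6
  DIV R3, R0  → R3 = 48 // 6 = 8
Final: R3 = 8

8


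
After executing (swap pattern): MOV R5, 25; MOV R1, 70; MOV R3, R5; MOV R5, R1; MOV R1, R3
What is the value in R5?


Register state trace (swap pattern):
  MOV R5, 25  → R5 = 25
  MOV R1, 70  → R1 = 70
  MOV R3, R5  → R3 = 25  (save R5)
  MOV R5, R1  → R5 = 70  (R5 gets R1's value)
  MOV R1, R3  → R1 = 25  (R1 gets saved value)
Final: R5 = 70

70


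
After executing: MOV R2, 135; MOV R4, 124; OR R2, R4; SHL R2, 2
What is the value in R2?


Register state trace:
  MOV R2, 135  → R2 = 135 (0b10000111)
  MOV R4, 124  → R4 = 124 (0b01111100)
  OR R2, R4  → R2 = 135 OR 124 = 255 (0b11111111)
  SHL R2, 2  → R2 = 255 << 2 = 1020
Final: R2 = 1020

1020


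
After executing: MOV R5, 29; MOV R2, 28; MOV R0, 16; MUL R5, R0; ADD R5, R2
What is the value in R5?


Register state trace:
  MOV R5, 29  → R5 = 29
  MOV R2, 28  → R2 = 28
  MOV R0, 16  → R0 = 16
  MUL R5, R0  → R5 = 29 * 16 = 464
  ADD R5, R2  → R5 = 464 + 28 = 492
Final: R5 = 492

492


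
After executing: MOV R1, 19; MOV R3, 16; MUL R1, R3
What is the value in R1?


Register state trace:
  MOV R1, 19  → R1 = 19
  MOV R3, 16  → R3 = 16
  MUL R1, R3  → R1 = 19 * 16 = 304
Final: R1 = 304

304


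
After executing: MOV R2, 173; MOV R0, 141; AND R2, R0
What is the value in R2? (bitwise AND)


Register state trace:
  MOV R2, 173  → R2 = 173 (0b10101101)
  MOV R0, 141  → R0 = 141 (0b10001101)
  AND R2, R0  → R2 = 173 AND 141 = 141 (0b10001101)
Final: R2 = 141

141


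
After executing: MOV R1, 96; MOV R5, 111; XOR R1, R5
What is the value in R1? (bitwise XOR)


Register state trace:
  MOV R1, 96  → R1 = 96 (0b01100000)
  MOV R5, 111  → R5 = 111 (0b01101111)
  XOR R1, R5  → R1 = 96 XOR 111 = 15 (0b00001111)
Final: R1 = 15

15


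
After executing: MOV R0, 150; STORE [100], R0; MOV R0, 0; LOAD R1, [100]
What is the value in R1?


Register and memory trace:
  MOV R0, 150  → R0 = 150
  STORE [100], R0  → mem[100] = 150
  MOV R0, 0  → R0 = 0
  LOAD R1, [100]  → R1 = mem[100] = 150
Final: R1 = 150

150


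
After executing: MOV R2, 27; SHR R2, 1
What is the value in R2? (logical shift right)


Register state trace:
  MOV R2, 27  → R2 = 27
  SHR R2, 1  → R2 = 27 >> 1 = 27 // 2^1 = 13
Final: R2 = 13

13


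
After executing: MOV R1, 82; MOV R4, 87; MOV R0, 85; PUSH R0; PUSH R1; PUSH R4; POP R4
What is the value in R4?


Stack trace (top is rightmost):
  MOV R1, 82  → R1 = 82
  MOV R4, 87  → R4 = 87
  MOV R0, 85  → R0 = 85
  PUSH R0  → stack: [85]
  PUSH R1  → stack: [85, 82]
  PUSH R4  → stack: [85, 82, 87]
  POP R4  → R4 = 87, stack: [85, 82]
Final: R4 = 87

87


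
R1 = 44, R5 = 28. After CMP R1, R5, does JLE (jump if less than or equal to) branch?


Trace:
  R1 = 44, R5 = 28
  CMP R1, R5  → compares 44 vs 28
  JLE checks: is 44 less than or equal to 28?
  44 > 28, so condition is false
Branch taken: No

No


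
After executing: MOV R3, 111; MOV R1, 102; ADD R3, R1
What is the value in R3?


Register state trace:
  MOV R3, 111  → R3 = 111
  MOV R1, 102  → R1 = 102
  ADD R3, R1  → R3 = 111 + 102 = 213
Final: R3 = 213

213


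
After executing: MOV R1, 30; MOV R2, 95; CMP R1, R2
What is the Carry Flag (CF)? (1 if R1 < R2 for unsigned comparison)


Register state trace:
  MOV R1, 30  → R1 = 30
  MOV R2, 95  → R2 = 95
  CMP R1, R2  → unsigned 30 - 95: borrow occurs
  30 < 95, so CF = 1
CF = 1

1


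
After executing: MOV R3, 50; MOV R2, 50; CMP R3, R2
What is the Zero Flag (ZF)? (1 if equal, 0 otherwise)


Register state trace:
  MOV R3, 50  → R3 = 50
  MOV R2, 50  → R2 = 50
  CMP R3, R2  → computes 50 - 50 = 0
  Result is zero, so values are equal
ZF = 1

1


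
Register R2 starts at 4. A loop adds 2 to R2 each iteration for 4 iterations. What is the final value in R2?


Starting value: R2 = 4
  Iter 1: R2 = 4 + 2 = 6
  Iter 2: R2 = 6 + 2 = 8
  Iter 3: R2 = 8 + 2 = 10
  Iter 4: R2 = 10 + 2 = 12
Final: R2 = 12

12


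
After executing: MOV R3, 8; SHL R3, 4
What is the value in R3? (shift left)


Register state trace:
  MOV R3, 8  → R3 = 8
  SHL R3, 4  → R3 = 8 << 4 = 8 * 2^4 = 128
Final: R3 = 128

128


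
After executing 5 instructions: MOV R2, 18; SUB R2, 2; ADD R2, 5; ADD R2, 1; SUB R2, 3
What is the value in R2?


Register state trace:
  MOV R2, 18  → R2 = 18
  SUB R2, 2  → R2 = 18 - 2 = 16
  ADD R2, 5  → R2 = 16 + 5 = 21
  ADD R2, 1  → R2 = 21 + 1 = 22
  SUB R2, 3  → R2 = 22 - 3 = 19
Final: R2 = 19

19


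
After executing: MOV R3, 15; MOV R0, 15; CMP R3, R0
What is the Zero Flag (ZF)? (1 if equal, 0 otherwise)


Register state trace:
  MOV R3, 15  → R3 = 15
  MOV R0, 15  → R0 = 15
  CMP R3, R0  → computes 15 - 15 = 0
  Result is zero, so values are equal
ZF = 1

1


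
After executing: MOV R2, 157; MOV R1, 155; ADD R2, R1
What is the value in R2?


Register state trace:
  MOV R2, 157  → R2 = 157
  MOV R1, 155  → R1 = 155
  ADD R2, R1  → R2 = 157 + 155 = 312
Final: R2 = 312

312


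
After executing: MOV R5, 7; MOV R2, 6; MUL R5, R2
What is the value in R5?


Register state trace:
  MOV R5, 7  → R5 = 7
  MOV R2, 6  → R2 = 6
  MUL R5, R2  → R5 = 7 * 6 = 42
Final: R5 = 42

42


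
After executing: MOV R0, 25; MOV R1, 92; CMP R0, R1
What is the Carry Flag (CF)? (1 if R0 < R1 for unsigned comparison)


Register state trace:
  MOV R0, 25  → R0 = 25
  MOV R1, 92  → R1 = 92
  CMP R0, R1  → unsigned 25 - 92: borrow occurs
  25 < 92, so CF = 1
CF = 1

1


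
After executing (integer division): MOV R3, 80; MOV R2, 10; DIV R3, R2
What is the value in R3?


Register state trace:
  MOV R3, 80  → R3 = 80
  MOV R2, 10  → R2 = 10
  DIV R3, R2  → R3 = 80 // 10 = 8
Final: R3 = 8

8


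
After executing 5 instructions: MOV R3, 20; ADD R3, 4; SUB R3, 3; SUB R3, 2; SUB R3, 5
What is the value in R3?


Register state trace:
  MOV R3, 20  → R3 = 20
  ADD R3, 4  → R3 = 20 + 4 = 24
  SUB R3, 3  → R3 = 24 - 3 = 21
  SUB R3, 2  → R3 = 21 - 2 = 19
  SUB R3, 5  → R3 = 19 - 5 = 14
Final: R3 = 14

14


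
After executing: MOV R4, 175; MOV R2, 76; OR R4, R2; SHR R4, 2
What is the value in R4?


Register state trace:
  MOV R4, 175  → R4 = 175 (0b10101111)
  MOV R2, 76  → R2 = 76 (0b01001100)
  OR R4, R2  → R4 = 175 OR 76 = 239 (0b11101111)
  SHR R4, 2  → R4 = 239 >> 2 = 59
Final: R4 = 59

59


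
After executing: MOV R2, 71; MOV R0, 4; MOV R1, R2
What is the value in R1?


Register state trace:
  MOV R2, 71  → R2 = 71
  MOV R0, 4  → R0 = 4
  MOV R1, R2  → R1 = 71
Final: R1 = 71

71


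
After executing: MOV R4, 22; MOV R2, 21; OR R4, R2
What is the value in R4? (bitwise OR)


Register state trace:
  MOV R4, 22  → R4 = 22 (0b00010110)
  MOV R2, 21  → R2 = 21 (0b00010101)
  OR R4, R2   → R4 = 22 OR 21 = 23 (0b00010111)
Final: R4 = 23

23


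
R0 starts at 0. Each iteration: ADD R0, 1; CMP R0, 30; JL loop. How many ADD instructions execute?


Loop trace (R0 starts at 0, target 30, step 1):
  ADD #1: R0 = 0 + 1 = 1  → 1 < 30, loop
  ADD #2: R0 = 1 + 1 = 2  → 2 < 30, loop
  ADD #3: R0 = 2 + 1 = 3  → 3 < 30, loop
  ADD #4: R0 = 3 + 1 = 4  → 4 < 30, loop
  ADD #5: R0 = 4 + 1 = 5  → 5 < 30, loop
  ADD #6: R0 = 5 + 1 = 6  → 6 < 30, loop
  ADD #7: R0 = 6 + 1 = 7  → 7 < 30, loop
  ADD #8: R0 = 7 + 1 = 8  → 8 < 30, loop
  ADD #9: R0 = 8 + 1 = 9  → 9 < 30, loop
  ADD #10: R0 = 9 + 1 = 10  → 10 < 30, loop
  ADD #11: R0 = 10 + 1 = 11  → 11 < 30, loop
  ADD #12: R0 = 11 + 1 = 12  → 12 < 30, loop
  ADD #13: R0 = 12 + 1 = 13  → 13 < 30, loop
  ADD #14: R0 = 13 + 1 = 14  → 14 < 30, loop
  ADD #15: R0 = 14 + 1 = 15  → 15 < 30, loop
  ADD #16: R0 = 15 + 1 = 16  → 16 < 30, loop
  ADD #17: R0 = 16 + 1 = 17  → 17 < 30, loop
  ADD #18: R0 = 17 + 1 = 18  → 18 < 30, loop
  ADD #19: R0 = 18 + 1 = 19  → 19 < 30, loop
  ADD #20: R0 = 19 + 1 = 20  → 20 < 30, loop
  ADD #21: R0 = 20 + 1 = 21  → 21 < 30, loop
  ADD #22: R0 = 21 + 1 = 22  → 22 < 30, loop
  ADD #23: R0 = 22 + 1 = 23  → 23 < 30, loop
  ADD #24: R0 = 23 + 1 = 24  → 24 < 30, loop
  ADD #25: R0 = 24 + 1 = 25  → 25 < 30, loop
  ADD #26: R0 = 25 + 1 = 26  → 26 < 30, loop
  ADD #27: R0 = 26 + 1 = 27  → 27 < 30, loop
  ADD #28: R0 = 27 + 1 = 28  → 28 < 30, loop
  ADD #29: R0 = 28 + 1 = 29  → 29 < 30, loop
  ADD #30: R0 = 29 + 1 = 30  → 30 >= 30, exit
Total ADD instructions: 30

30


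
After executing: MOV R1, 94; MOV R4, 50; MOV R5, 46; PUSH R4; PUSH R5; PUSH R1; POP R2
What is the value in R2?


Stack trace (top is rightmost):
  MOV R1, 94  → R1 = 94
  MOV R4, 50  → R4 = 50
  MOV R5, 46  → R5 = 46
  PUSH R4  → stack: [50]
  PUSH R5  → stack: [50, 46]
  PUSH R1  → stack: [50, 46, 94]
  POP R2  → R2 = 94, stack: [50, 46]
Final: R2 = 94

94


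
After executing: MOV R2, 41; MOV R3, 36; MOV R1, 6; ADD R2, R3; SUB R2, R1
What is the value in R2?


Register state trace:
  MOV R2, 41  → R2 = 41
  MOV R3, 36  → R3 = 36
  MOV R1, 6  → R1 = 6
  ADD R2, R3  → R2 = 41 + 36 = 77
  SUB R2, R1  → R2 = 77 - 6 = 71
Final: R2 = 71

71


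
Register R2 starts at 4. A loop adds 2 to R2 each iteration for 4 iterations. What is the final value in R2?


Starting value: R2 = 4
  Iter 1: R2 = 4 + 2 = 6
  Iter 2: R2 = 6 + 2 = 8
  Iter 3: R2 = 8 + 2 = 10
  Iter 4: R2 = 10 + 2 = 12
Final: R2 = 12

12


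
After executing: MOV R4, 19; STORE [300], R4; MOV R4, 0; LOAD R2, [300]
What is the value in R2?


Register and memory trace:
  MOV R4, 19  → R4 = 19
  STORE [300], R4  → mem[300] = 19
  MOV R4, 0  → R4 = 0
  LOAD R2, [300]  → R2 = mem[300] = 19
Final: R2 = 19

19


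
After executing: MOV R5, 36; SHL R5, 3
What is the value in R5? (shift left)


Register state trace:
  MOV R5, 36  → R5 = 36
  SHL R5, 3  → R5 = 36 << 3 = 36 * 2^3 = 288
Final: R5 = 288

288


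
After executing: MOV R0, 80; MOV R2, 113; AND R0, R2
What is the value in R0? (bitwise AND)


Register state trace:
  MOV R0, 80  → R0 = 80 (0b01010000)
  MOV R2, 113  → R2 = 113 (0b01110001)
  AND R0, R2  → R0 = 80 AND 113 = 80 (0b01010000)
Final: R0 = 80

80


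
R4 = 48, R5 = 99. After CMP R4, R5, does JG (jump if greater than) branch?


Trace:
  R4 = 48, R5 = 99
  CMP R4, R5  → compares 48 vs 99
  JG checks: is 48 greater than 99?
  48 < 99, so condition is false
Branch taken: No

No


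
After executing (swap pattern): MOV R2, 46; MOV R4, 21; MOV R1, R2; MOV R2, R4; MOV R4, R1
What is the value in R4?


Register state trace (swap pattern):
  MOV R2, 46  → R2 = 46
  MOV R4, 21  → R4 = 21
  MOV R1, R2  → R1 = 46  (save R2)
  MOV R2, R4  → R2 = 21  (R2 gets R4's value)
  MOV R4, R1  → R4 = 46  (R4 gets saved value)
Final: R4 = 46

46


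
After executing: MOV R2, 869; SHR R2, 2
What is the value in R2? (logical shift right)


Register state trace:
  MOV R2, 869  → R2 = 869
  SHR R2, 2  → R2 = 869 >> 2 = 869 // 2^2 = 217
Final: R2 = 217

217


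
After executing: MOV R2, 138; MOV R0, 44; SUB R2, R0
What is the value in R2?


Register state trace:
  MOV R2, 138  → R2 = 138
  MOV R0, 44  → R0 = 44
  SUB R2, R0  → R2 = 138 - 44 = 94
Final: R2 = 94

94


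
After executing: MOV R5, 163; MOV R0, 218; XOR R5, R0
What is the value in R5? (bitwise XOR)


Register state trace:
  MOV R5, 163  → R5 = 163 (0b10100011)
  MOV R0, 218  → R0 = 218 (0b11011010)
  XOR R5, R0  → R5 = 163 XOR 218 = 121 (0b01111001)
Final: R5 = 121

121


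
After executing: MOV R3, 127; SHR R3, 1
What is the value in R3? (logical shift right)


Register state trace:
  MOV R3, 127  → R3 = 127
  SHR R3, 1  → R3 = 127 >> 1 = 127 // 2^1 = 63
Final: R3 = 63

63


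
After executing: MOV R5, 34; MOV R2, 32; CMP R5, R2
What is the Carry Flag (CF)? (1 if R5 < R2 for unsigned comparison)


Register state trace:
  MOV R5, 34  → R5 = 34
  MOV R2, 32  → R2 = 32
  CMP R5, R2  → unsigned 34 - 32: no borrow
  34 >= 32, so CF = 0
CF = 0

0


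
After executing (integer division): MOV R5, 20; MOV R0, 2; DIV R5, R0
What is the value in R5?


Register state trace:
  MOV R5, 20  → R5 = 20
  MOV R0, 2  → R0 = 2
  DIV R5, R0  → R5 = 20 // 2 = 10
Final: R5 = 10

10


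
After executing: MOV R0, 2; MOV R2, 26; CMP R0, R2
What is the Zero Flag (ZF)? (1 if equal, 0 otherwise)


Register state trace:
  MOV R0, 2  → R0 = 2
  MOV R2, 26  → R2 = 26
  CMP R0, R2  → computes 2 - 26 = -24
  Result is nonzero, so values are not equal
ZF = 0

0


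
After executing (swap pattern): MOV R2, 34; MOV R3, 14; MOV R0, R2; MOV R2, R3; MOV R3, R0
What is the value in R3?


Register state trace (swap pattern):
  MOV R2, 34  → R2 = 34
  MOV R3, 14  → R3 = 14
  MOV R0, R2  → R0 = 34  (save R2)
  MOV R2, R3  → R2 = 14  (R2 gets R3's value)
  MOV R3, R0  → R3 = 34  (R3 gets saved value)
Final: R3 = 34

34


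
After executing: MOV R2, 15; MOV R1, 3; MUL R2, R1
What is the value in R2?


Register state trace:
  MOV R2, 15  → R2 = 15
  MOV R1, 3  → R1 = 3
  MUL R2, R1  → R2 = 15 * 3 = 45
Final: R2 = 45

45
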